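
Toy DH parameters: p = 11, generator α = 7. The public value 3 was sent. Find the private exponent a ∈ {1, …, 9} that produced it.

Try successive powers of 7 modulo 11:
7^1 ≡ 7
7^2 ≡ 5
7^3 ≡ 2
7^4 ≡ 3
Found: a = 4.

4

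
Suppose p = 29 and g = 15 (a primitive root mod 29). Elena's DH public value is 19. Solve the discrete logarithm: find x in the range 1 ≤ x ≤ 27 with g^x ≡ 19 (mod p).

Try successive powers of 15 modulo 29:
15^1 ≡ 15
15^2 ≡ 22
15^3 ≡ 11
15^4 ≡ 20
15^5 ≡ 10
15^6 ≡ 5
15^7 ≡ 17
15^8 ≡ 23
15^9 ≡ 26
15^10 ≡ 13
15^11 ≡ 21
15^12 ≡ 25
15^13 ≡ 27
15^14 ≡ 28
15^15 ≡ 14
15^16 ≡ 7
15^17 ≡ 18
15^18 ≡ 9
15^19 ≡ 19
Found: x = 19.

19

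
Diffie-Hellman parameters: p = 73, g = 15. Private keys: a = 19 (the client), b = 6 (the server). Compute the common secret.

The server sends B = g^b mod p = 15^6 mod 73.
15^1 ≡ 15 (mod 73)
15^2 = (15^1)^2 ≡ 15^2 = 225 ≡ 6 (mod 73)
15^4 = (15^2)^2 ≡ 6^2 = 36 ≡ 36 (mod 73)
15^6 = 15^4 · 15^2 ≡ 36 · 6 ≡ 70 (mod 73).
So B = 70. The client then computes K = B^a mod p = 70^19 mod 73.
70^1 ≡ 70 (mod 73)
70^2 = (70^1)^2 ≡ 70^2 = 4900 ≡ 9 (mod 73)
70^4 = (70^2)^2 ≡ 9^2 = 81 ≡ 8 (mod 73)
70^8 = (70^4)^2 ≡ 8^2 = 64 ≡ 64 (mod 73)
70^16 = (70^8)^2 ≡ 64^2 = 4096 ≡ 8 (mod 73)
70^19 = 70^16 · 70^2 · 70^1 ≡ 8 · 9 · 70 ≡ 3 (mod 73).

3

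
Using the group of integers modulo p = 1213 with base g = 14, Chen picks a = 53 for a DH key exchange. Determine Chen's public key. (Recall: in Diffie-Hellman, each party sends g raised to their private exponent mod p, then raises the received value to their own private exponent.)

Public value = 14^{53} \pmod{1213}.
14^1 ≡ 14 (mod 1213)
14^2 = (14^1)^2 ≡ 14^2 = 196 ≡ 196 (mod 1213)
14^4 = (14^2)^2 ≡ 196^2 = 38416 ≡ 813 (mod 1213)
14^8 = (14^4)^2 ≡ 813^2 = 660969 ≡ 1097 (mod 1213)
14^16 = (14^8)^2 ≡ 1097^2 = 1203409 ≡ 113 (mod 1213)
14^32 = (14^16)^2 ≡ 113^2 = 12769 ≡ 639 (mod 1213)
14^53 = 14^32 · 14^16 · 14^4 · 14^1 ≡ 639 · 113 · 813 · 14 ≡ 415 (mod 1213).

415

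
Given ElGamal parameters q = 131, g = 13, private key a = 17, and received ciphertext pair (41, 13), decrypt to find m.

27

Shared mask s = c₁^a mod q = 41^17 mod 131.
41^1 ≡ 41 (mod 131)
41^2 = (41^1)^2 ≡ 41^2 = 1681 ≡ 109 (mod 131)
41^4 = (41^2)^2 ≡ 109^2 = 11881 ≡ 91 (mod 131)
41^8 = (41^4)^2 ≡ 91^2 = 8281 ≡ 28 (mod 131)
41^16 = (41^8)^2 ≡ 28^2 = 784 ≡ 129 (mod 131)
41^17 = 41^16 · 41^1 ≡ 129 · 41 ≡ 49 (mod 131).
So s = 49; s⁻¹ ≡ 123 (mod 131).
m = c₂ · s⁻¹ mod 131 = 13 · 123 mod 131 = 27.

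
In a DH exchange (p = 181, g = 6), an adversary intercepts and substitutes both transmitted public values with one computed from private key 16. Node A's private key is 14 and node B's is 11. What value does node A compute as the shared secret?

Node A receives an adversary's public value M = 6^16 mod 181 instead of the honest one.
6^1 ≡ 6 (mod 181)
6^2 = (6^1)^2 ≡ 6^2 = 36 ≡ 36 (mod 181)
6^4 = (6^2)^2 ≡ 36^2 = 1296 ≡ 29 (mod 181)
6^8 = (6^4)^2 ≡ 29^2 = 841 ≡ 117 (mod 181)
6^16 = (6^8)^2 ≡ 117^2 = 13689 ≡ 114 (mod 181)
So M = 114. Node A computes K = M^14 mod 181.
114^1 ≡ 114 (mod 181)
114^2 = (114^1)^2 ≡ 114^2 = 12996 ≡ 145 (mod 181)
114^4 = (114^2)^2 ≡ 145^2 = 21025 ≡ 29 (mod 181)
114^8 = (114^4)^2 ≡ 29^2 = 841 ≡ 117 (mod 181)
114^14 = 114^8 · 114^4 · 114^2 ≡ 117 · 29 · 145 ≡ 27 (mod 181).

27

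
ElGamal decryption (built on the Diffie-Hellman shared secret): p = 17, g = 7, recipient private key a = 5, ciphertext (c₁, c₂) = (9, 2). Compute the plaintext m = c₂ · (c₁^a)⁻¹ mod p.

13

Shared mask s = c₁^a mod p = 9^5 mod 17.
9^1 ≡ 9 (mod 17)
9^2 = (9^1)^2 ≡ 9^2 = 81 ≡ 13 (mod 17)
9^4 = (9^2)^2 ≡ 13^2 = 169 ≡ 16 (mod 17)
9^5 = 9^4 · 9^1 ≡ 16 · 9 ≡ 8 (mod 17).
So s = 8; s⁻¹ ≡ 15 (mod 17).
m = c₂ · s⁻¹ mod 17 = 2 · 15 mod 17 = 13.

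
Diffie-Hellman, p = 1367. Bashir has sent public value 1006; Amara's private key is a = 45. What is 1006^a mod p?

Shared key K = 1006^45 mod 1367.
1006^1 ≡ 1006 (mod 1367)
1006^2 = (1006^1)^2 ≡ 1006^2 = 1012036 ≡ 456 (mod 1367)
1006^4 = (1006^2)^2 ≡ 456^2 = 207936 ≡ 152 (mod 1367)
1006^8 = (1006^4)^2 ≡ 152^2 = 23104 ≡ 1232 (mod 1367)
1006^16 = (1006^8)^2 ≡ 1232^2 = 1517824 ≡ 454 (mod 1367)
1006^32 = (1006^16)^2 ≡ 454^2 = 206116 ≡ 1066 (mod 1367)
1006^45 = 1006^32 · 1006^8 · 1006^4 · 1006^1 ≡ 1066 · 1232 · 152 · 1006 ≡ 916 (mod 1367).

916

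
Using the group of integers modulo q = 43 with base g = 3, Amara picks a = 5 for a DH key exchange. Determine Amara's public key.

Public value = 3^{5} \pmod{43}.
3^1 ≡ 3 (mod 43)
3^2 = (3^1)^2 ≡ 3^2 = 9 ≡ 9 (mod 43)
3^4 = (3^2)^2 ≡ 9^2 = 81 ≡ 38 (mod 43)
3^5 = 3^4 · 3^1 ≡ 38 · 3 ≡ 28 (mod 43).

28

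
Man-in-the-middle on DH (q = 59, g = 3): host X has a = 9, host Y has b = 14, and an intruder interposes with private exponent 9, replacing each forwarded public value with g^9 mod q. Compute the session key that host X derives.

Host X receives an intruder's public value M = 3^9 mod 59 instead of the honest one.
3^1 ≡ 3 (mod 59)
3^2 = (3^1)^2 ≡ 3^2 = 9 ≡ 9 (mod 59)
3^4 = (3^2)^2 ≡ 9^2 = 81 ≡ 22 (mod 59)
3^8 = (3^4)^2 ≡ 22^2 = 484 ≡ 12 (mod 59)
3^9 = 3^8 · 3^1 ≡ 12 · 3 ≡ 36 (mod 59).
So M = 36. Host X computes K = M^9 mod 59.
36^1 ≡ 36 (mod 59)
36^2 = (36^1)^2 ≡ 36^2 = 1296 ≡ 57 (mod 59)
36^4 = (36^2)^2 ≡ 57^2 = 3249 ≡ 4 (mod 59)
36^8 = (36^4)^2 ≡ 4^2 = 16 ≡ 16 (mod 59)
36^9 = 36^8 · 36^1 ≡ 16 · 36 ≡ 45 (mod 59).

45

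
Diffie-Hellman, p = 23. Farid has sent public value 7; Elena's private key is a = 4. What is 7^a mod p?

9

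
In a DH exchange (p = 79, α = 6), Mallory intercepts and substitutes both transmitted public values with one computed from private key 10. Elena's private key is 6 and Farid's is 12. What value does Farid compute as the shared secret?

21

Farid receives Mallory's public value M = 6^10 mod 79 instead of the honest one.
6^1 ≡ 6 (mod 79)
6^2 = (6^1)^2 ≡ 6^2 = 36 ≡ 36 (mod 79)
6^4 = (6^2)^2 ≡ 36^2 = 1296 ≡ 32 (mod 79)
6^8 = (6^4)^2 ≡ 32^2 = 1024 ≡ 76 (mod 79)
6^10 = 6^8 · 6^2 ≡ 76 · 36 ≡ 50 (mod 79).
So M = 50. Farid computes K = M^12 mod 79.
50^1 ≡ 50 (mod 79)
50^2 = (50^1)^2 ≡ 50^2 = 2500 ≡ 51 (mod 79)
50^4 = (50^2)^2 ≡ 51^2 = 2601 ≡ 73 (mod 79)
50^8 = (50^4)^2 ≡ 73^2 = 5329 ≡ 36 (mod 79)
50^12 = 50^8 · 50^4 ≡ 36 · 73 ≡ 21 (mod 79).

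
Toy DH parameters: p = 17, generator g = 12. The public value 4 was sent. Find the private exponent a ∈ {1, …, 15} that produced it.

12

Try successive powers of 12 modulo 17:
12^1 ≡ 12
12^2 ≡ 8
12^3 ≡ 11
12^4 ≡ 13
12^5 ≡ 3
12^6 ≡ 2
12^7 ≡ 7
12^8 ≡ 16
12^9 ≡ 5
12^10 ≡ 9
12^11 ≡ 6
12^12 ≡ 4
Found: a = 12.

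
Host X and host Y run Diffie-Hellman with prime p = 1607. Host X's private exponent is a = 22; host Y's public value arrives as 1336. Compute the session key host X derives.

Shared key K = 1336^22 mod 1607.
1336^1 ≡ 1336 (mod 1607)
1336^2 = (1336^1)^2 ≡ 1336^2 = 1784896 ≡ 1126 (mod 1607)
1336^4 = (1336^2)^2 ≡ 1126^2 = 1267876 ≡ 1560 (mod 1607)
1336^8 = (1336^4)^2 ≡ 1560^2 = 2433600 ≡ 602 (mod 1607)
1336^16 = (1336^8)^2 ≡ 602^2 = 362404 ≡ 829 (mod 1607)
1336^22 = 1336^16 · 1336^4 · 1336^2 ≡ 829 · 1560 · 1126 ≡ 369 (mod 1607).

369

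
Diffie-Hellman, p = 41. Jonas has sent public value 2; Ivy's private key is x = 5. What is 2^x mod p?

Shared key K = 2^5 mod 41.
2^1 ≡ 2 (mod 41)
2^2 = (2^1)^2 ≡ 2^2 = 4 ≡ 4 (mod 41)
2^4 = (2^2)^2 ≡ 4^2 = 16 ≡ 16 (mod 41)
2^5 = 2^4 · 2^1 ≡ 16 · 2 ≡ 32 (mod 41).

32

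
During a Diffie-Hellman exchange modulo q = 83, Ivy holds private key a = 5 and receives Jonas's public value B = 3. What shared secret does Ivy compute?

Shared key K = 3^5 mod 83.
3^1 ≡ 3 (mod 83)
3^2 = (3^1)^2 ≡ 3^2 = 9 ≡ 9 (mod 83)
3^4 = (3^2)^2 ≡ 9^2 = 81 ≡ 81 (mod 83)
3^5 = 3^4 · 3^1 ≡ 81 · 3 ≡ 77 (mod 83).

77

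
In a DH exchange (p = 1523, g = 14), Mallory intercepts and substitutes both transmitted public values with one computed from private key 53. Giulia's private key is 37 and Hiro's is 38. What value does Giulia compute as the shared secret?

Giulia receives Mallory's public value M = 14^53 mod 1523 instead of the honest one.
14^1 ≡ 14 (mod 1523)
14^2 = (14^1)^2 ≡ 14^2 = 196 ≡ 196 (mod 1523)
14^4 = (14^2)^2 ≡ 196^2 = 38416 ≡ 341 (mod 1523)
14^8 = (14^4)^2 ≡ 341^2 = 116281 ≡ 533 (mod 1523)
14^16 = (14^8)^2 ≡ 533^2 = 284089 ≡ 811 (mod 1523)
14^32 = (14^16)^2 ≡ 811^2 = 657721 ≡ 1308 (mod 1523)
14^53 = 14^32 · 14^16 · 14^4 · 14^1 ≡ 1308 · 811 · 341 · 14 ≡ 1508 (mod 1523).
So M = 1508. Giulia computes K = M^37 mod 1523.
1508^1 ≡ 1508 (mod 1523)
1508^2 = (1508^1)^2 ≡ 1508^2 = 2274064 ≡ 225 (mod 1523)
1508^4 = (1508^2)^2 ≡ 225^2 = 50625 ≡ 366 (mod 1523)
1508^8 = (1508^4)^2 ≡ 366^2 = 133956 ≡ 1455 (mod 1523)
1508^16 = (1508^8)^2 ≡ 1455^2 = 2117025 ≡ 55 (mod 1523)
1508^32 = (1508^16)^2 ≡ 55^2 = 3025 ≡ 1502 (mod 1523)
1508^37 = 1508^32 · 1508^4 · 1508^1 ≡ 1502 · 366 · 1508 ≡ 1065 (mod 1523).

1065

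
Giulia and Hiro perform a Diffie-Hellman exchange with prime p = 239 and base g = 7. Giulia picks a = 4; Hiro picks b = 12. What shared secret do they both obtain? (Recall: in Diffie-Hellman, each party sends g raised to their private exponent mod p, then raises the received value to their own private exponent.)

45

Giulia sends A = g^a mod p = 7^4 mod 239.
7^1 ≡ 7 (mod 239)
7^2 = (7^1)^2 ≡ 7^2 = 49 ≡ 49 (mod 239)
7^4 = (7^2)^2 ≡ 49^2 = 2401 ≡ 11 (mod 239)
So A = 11. Hiro then computes K = A^b mod p = 11^12 mod 239.
11^1 ≡ 11 (mod 239)
11^2 = (11^1)^2 ≡ 11^2 = 121 ≡ 121 (mod 239)
11^4 = (11^2)^2 ≡ 121^2 = 14641 ≡ 62 (mod 239)
11^8 = (11^4)^2 ≡ 62^2 = 3844 ≡ 20 (mod 239)
11^12 = 11^8 · 11^4 ≡ 20 · 62 ≡ 45 (mod 239).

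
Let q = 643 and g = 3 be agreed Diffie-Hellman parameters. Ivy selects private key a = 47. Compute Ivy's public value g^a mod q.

283

Public value = 3^47 mod 643.
3^1 ≡ 3 (mod 643)
3^2 = (3^1)^2 ≡ 3^2 = 9 ≡ 9 (mod 643)
3^4 = (3^2)^2 ≡ 9^2 = 81 ≡ 81 (mod 643)
3^8 = (3^4)^2 ≡ 81^2 = 6561 ≡ 131 (mod 643)
3^16 = (3^8)^2 ≡ 131^2 = 17161 ≡ 443 (mod 643)
3^32 = (3^16)^2 ≡ 443^2 = 196249 ≡ 134 (mod 643)
3^47 = 3^32 · 3^8 · 3^4 · 3^2 · 3^1 ≡ 134 · 131 · 81 · 9 · 3 ≡ 283 (mod 643).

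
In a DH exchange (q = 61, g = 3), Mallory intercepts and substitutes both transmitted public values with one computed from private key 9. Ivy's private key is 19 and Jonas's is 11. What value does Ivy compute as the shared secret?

3

Ivy receives Mallory's public value M = 3^9 mod 61 instead of the honest one.
3^1 ≡ 3 (mod 61)
3^2 = (3^1)^2 ≡ 3^2 = 9 ≡ 9 (mod 61)
3^4 = (3^2)^2 ≡ 9^2 = 81 ≡ 20 (mod 61)
3^8 = (3^4)^2 ≡ 20^2 = 400 ≡ 34 (mod 61)
3^9 = 3^8 · 3^1 ≡ 34 · 3 ≡ 41 (mod 61).
So M = 41. Ivy computes K = M^19 mod 61.
41^1 ≡ 41 (mod 61)
41^2 = (41^1)^2 ≡ 41^2 = 1681 ≡ 34 (mod 61)
41^4 = (41^2)^2 ≡ 34^2 = 1156 ≡ 58 (mod 61)
41^8 = (41^4)^2 ≡ 58^2 = 3364 ≡ 9 (mod 61)
41^16 = (41^8)^2 ≡ 9^2 = 81 ≡ 20 (mod 61)
41^19 = 41^16 · 41^2 · 41^1 ≡ 20 · 34 · 41 ≡ 3 (mod 61).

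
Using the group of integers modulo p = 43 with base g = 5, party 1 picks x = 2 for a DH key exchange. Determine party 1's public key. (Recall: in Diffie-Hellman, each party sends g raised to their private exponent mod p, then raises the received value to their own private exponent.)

25

Public value = 5^2 mod 43.
5^1 ≡ 5 (mod 43)
5^2 = (5^1)^2 ≡ 5^2 = 25 ≡ 25 (mod 43)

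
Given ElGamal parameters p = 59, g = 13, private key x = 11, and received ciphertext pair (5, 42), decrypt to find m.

8

Shared mask s = c₁^x mod p = 5^11 mod 59.
5^1 ≡ 5 (mod 59)
5^2 = (5^1)^2 ≡ 5^2 = 25 ≡ 25 (mod 59)
5^4 = (5^2)^2 ≡ 25^2 = 625 ≡ 35 (mod 59)
5^8 = (5^4)^2 ≡ 35^2 = 1225 ≡ 45 (mod 59)
5^11 = 5^8 · 5^2 · 5^1 ≡ 45 · 25 · 5 ≡ 20 (mod 59).
So s = 20; s⁻¹ ≡ 3 (mod 59).
m = c₂ · s⁻¹ mod 59 = 42 · 3 mod 59 = 8.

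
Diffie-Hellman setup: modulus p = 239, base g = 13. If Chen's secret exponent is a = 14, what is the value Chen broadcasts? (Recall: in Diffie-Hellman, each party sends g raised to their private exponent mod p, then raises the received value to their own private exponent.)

Public value = 13^14 mod 239.
13^1 ≡ 13 (mod 239)
13^2 = (13^1)^2 ≡ 13^2 = 169 ≡ 169 (mod 239)
13^4 = (13^2)^2 ≡ 169^2 = 28561 ≡ 120 (mod 239)
13^8 = (13^4)^2 ≡ 120^2 = 14400 ≡ 60 (mod 239)
13^14 = 13^8 · 13^4 · 13^2 ≡ 60 · 120 · 169 ≡ 51 (mod 239).

51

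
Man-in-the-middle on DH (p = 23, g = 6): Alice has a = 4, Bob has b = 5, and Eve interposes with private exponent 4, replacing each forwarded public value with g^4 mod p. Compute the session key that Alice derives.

Alice receives Eve's public value M = 6^4 mod 23 instead of the honest one.
6^1 ≡ 6 (mod 23)
6^2 = (6^1)^2 ≡ 6^2 = 36 ≡ 13 (mod 23)
6^4 = (6^2)^2 ≡ 13^2 = 169 ≡ 8 (mod 23)
So M = 8. Alice computes K = M^4 mod 23.
8^1 ≡ 8 (mod 23)
8^2 = (8^1)^2 ≡ 8^2 = 64 ≡ 18 (mod 23)
8^4 = (8^2)^2 ≡ 18^2 = 324 ≡ 2 (mod 23)

2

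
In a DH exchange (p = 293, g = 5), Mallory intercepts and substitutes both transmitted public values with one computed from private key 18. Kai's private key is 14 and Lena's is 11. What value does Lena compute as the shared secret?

Lena receives Mallory's public value M = 5^18 mod 293 instead of the honest one.
5^1 ≡ 5 (mod 293)
5^2 = (5^1)^2 ≡ 5^2 = 25 ≡ 25 (mod 293)
5^4 = (5^2)^2 ≡ 25^2 = 625 ≡ 39 (mod 293)
5^8 = (5^4)^2 ≡ 39^2 = 1521 ≡ 56 (mod 293)
5^16 = (5^8)^2 ≡ 56^2 = 3136 ≡ 206 (mod 293)
5^18 = 5^16 · 5^2 ≡ 206 · 25 ≡ 169 (mod 293).
So M = 169. Lena computes K = M^11 mod 293.
169^1 ≡ 169 (mod 293)
169^2 = (169^1)^2 ≡ 169^2 = 28561 ≡ 140 (mod 293)
169^4 = (169^2)^2 ≡ 140^2 = 19600 ≡ 262 (mod 293)
169^8 = (169^4)^2 ≡ 262^2 = 68644 ≡ 82 (mod 293)
169^11 = 169^8 · 169^2 · 169^1 ≡ 82 · 140 · 169 ≡ 167 (mod 293).

167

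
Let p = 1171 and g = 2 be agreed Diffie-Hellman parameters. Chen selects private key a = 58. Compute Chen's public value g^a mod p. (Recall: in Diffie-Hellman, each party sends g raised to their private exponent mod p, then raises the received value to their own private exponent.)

186

Public value = 2^58 mod 1171.
2^1 ≡ 2 (mod 1171)
2^2 = (2^1)^2 ≡ 2^2 = 4 ≡ 4 (mod 1171)
2^4 = (2^2)^2 ≡ 4^2 = 16 ≡ 16 (mod 1171)
2^8 = (2^4)^2 ≡ 16^2 = 256 ≡ 256 (mod 1171)
2^16 = (2^8)^2 ≡ 256^2 = 65536 ≡ 1131 (mod 1171)
2^32 = (2^16)^2 ≡ 1131^2 = 1279161 ≡ 429 (mod 1171)
2^58 = 2^32 · 2^16 · 2^8 · 2^2 ≡ 429 · 1131 · 256 · 4 ≡ 186 (mod 1171).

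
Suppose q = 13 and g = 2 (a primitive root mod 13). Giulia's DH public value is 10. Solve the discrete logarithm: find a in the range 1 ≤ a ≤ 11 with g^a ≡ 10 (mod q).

10

Try successive powers of 2 modulo 13:
2^1 ≡ 2
2^2 ≡ 4
2^3 ≡ 8
2^4 ≡ 3
2^5 ≡ 6
2^6 ≡ 12
2^7 ≡ 11
2^8 ≡ 9
2^9 ≡ 5
2^10 ≡ 10
Found: a = 10.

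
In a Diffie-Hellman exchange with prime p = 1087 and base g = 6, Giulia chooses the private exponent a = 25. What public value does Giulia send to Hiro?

Public value = 6^25 mod 1087.
6^1 ≡ 6 (mod 1087)
6^2 = (6^1)^2 ≡ 6^2 = 36 ≡ 36 (mod 1087)
6^4 = (6^2)^2 ≡ 36^2 = 1296 ≡ 209 (mod 1087)
6^8 = (6^4)^2 ≡ 209^2 = 43681 ≡ 201 (mod 1087)
6^16 = (6^8)^2 ≡ 201^2 = 40401 ≡ 182 (mod 1087)
6^25 = 6^16 · 6^8 · 6^1 ≡ 182 · 201 · 6 ≡ 1005 (mod 1087).

1005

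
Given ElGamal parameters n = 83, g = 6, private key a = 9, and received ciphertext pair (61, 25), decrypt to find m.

Shared mask s = c₁^a mod n = 61^9 mod 83.
61^1 ≡ 61 (mod 83)
61^2 = (61^1)^2 ≡ 61^2 = 3721 ≡ 69 (mod 83)
61^4 = (61^2)^2 ≡ 69^2 = 4761 ≡ 30 (mod 83)
61^8 = (61^4)^2 ≡ 30^2 = 900 ≡ 70 (mod 83)
61^9 = 61^8 · 61^1 ≡ 70 · 61 ≡ 37 (mod 83).
So s = 37; s⁻¹ ≡ 9 (mod 83).
m = c₂ · s⁻¹ mod 83 = 25 · 9 mod 83 = 59.

59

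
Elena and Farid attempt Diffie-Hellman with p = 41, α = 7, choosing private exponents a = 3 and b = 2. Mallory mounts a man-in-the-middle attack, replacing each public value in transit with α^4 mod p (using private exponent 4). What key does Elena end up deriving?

Elena receives Mallory's public value M = 7^4 mod 41 instead of the honest one.
7^1 ≡ 7 (mod 41)
7^2 = (7^1)^2 ≡ 7^2 = 49 ≡ 8 (mod 41)
7^4 = (7^2)^2 ≡ 8^2 = 64 ≡ 23 (mod 41)
So M = 23. Elena computes K = M^3 mod 41.
23^1 ≡ 23 (mod 41)
23^2 = (23^1)^2 ≡ 23^2 = 529 ≡ 37 (mod 41)
23^3 = 23^2 · 23^1 ≡ 37 · 23 ≡ 31 (mod 41).

31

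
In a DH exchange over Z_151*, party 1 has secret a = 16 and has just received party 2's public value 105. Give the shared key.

105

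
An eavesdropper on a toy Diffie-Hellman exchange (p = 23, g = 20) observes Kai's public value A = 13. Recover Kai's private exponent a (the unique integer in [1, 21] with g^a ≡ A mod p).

Try successive powers of 20 modulo 23:
20^1 ≡ 20
20^2 ≡ 9
20^3 ≡ 19
20^4 ≡ 12
20^5 ≡ 10
20^6 ≡ 16
20^7 ≡ 21
20^8 ≡ 6
20^9 ≡ 5
20^10 ≡ 8
20^11 ≡ 22
20^12 ≡ 3
20^13 ≡ 14
20^14 ≡ 4
20^15 ≡ 11
20^16 ≡ 13
Found: a = 16.

16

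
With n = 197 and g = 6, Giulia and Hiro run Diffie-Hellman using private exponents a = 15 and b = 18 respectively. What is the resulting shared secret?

114

Giulia sends A = g^a mod n = 6^15 mod 197.
6^1 ≡ 6 (mod 197)
6^2 = (6^1)^2 ≡ 6^2 = 36 ≡ 36 (mod 197)
6^4 = (6^2)^2 ≡ 36^2 = 1296 ≡ 114 (mod 197)
6^8 = (6^4)^2 ≡ 114^2 = 12996 ≡ 191 (mod 197)
6^15 = 6^8 · 6^4 · 6^2 · 6^1 ≡ 191 · 114 · 36 · 6 ≡ 6 (mod 197).
So A = 6. Hiro then computes K = A^b mod n = 6^18 mod 197.
6^1 ≡ 6 (mod 197)
6^2 = (6^1)^2 ≡ 6^2 = 36 ≡ 36 (mod 197)
6^4 = (6^2)^2 ≡ 36^2 = 1296 ≡ 114 (mod 197)
6^8 = (6^4)^2 ≡ 114^2 = 12996 ≡ 191 (mod 197)
6^16 = (6^8)^2 ≡ 191^2 = 36481 ≡ 36 (mod 197)
6^18 = 6^16 · 6^2 ≡ 36 · 36 ≡ 114 (mod 197).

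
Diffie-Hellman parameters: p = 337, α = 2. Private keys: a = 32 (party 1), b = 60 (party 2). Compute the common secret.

Party 1 sends A = α^a mod p = 2^32 mod 337.
2^1 ≡ 2 (mod 337)
2^2 = (2^1)^2 ≡ 2^2 = 4 ≡ 4 (mod 337)
2^4 = (2^2)^2 ≡ 4^2 = 16 ≡ 16 (mod 337)
2^8 = (2^4)^2 ≡ 16^2 = 256 ≡ 256 (mod 337)
2^16 = (2^8)^2 ≡ 256^2 = 65536 ≡ 158 (mod 337)
2^32 = (2^16)^2 ≡ 158^2 = 24964 ≡ 26 (mod 337)
So A = 26. Party 2 then computes K = A^b mod p = 26^60 mod 337.
26^1 ≡ 26 (mod 337)
26^2 = (26^1)^2 ≡ 26^2 = 676 ≡ 2 (mod 337)
26^4 = (26^2)^2 ≡ 2^2 = 4 ≡ 4 (mod 337)
26^8 = (26^4)^2 ≡ 4^2 = 16 ≡ 16 (mod 337)
26^16 = (26^8)^2 ≡ 16^2 = 256 ≡ 256 (mod 337)
26^32 = (26^16)^2 ≡ 256^2 = 65536 ≡ 158 (mod 337)
26^60 = 26^32 · 26^16 · 26^8 · 26^4 ≡ 158 · 256 · 16 · 4 ≡ 175 (mod 337).

175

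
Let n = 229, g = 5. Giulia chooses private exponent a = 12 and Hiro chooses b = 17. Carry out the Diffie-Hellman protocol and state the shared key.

225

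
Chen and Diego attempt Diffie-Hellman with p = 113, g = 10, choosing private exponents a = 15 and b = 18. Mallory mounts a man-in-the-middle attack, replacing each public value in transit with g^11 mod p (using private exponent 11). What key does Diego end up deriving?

Diego receives Mallory's public value M = 10^11 mod 113 instead of the honest one.
10^1 ≡ 10 (mod 113)
10^2 = (10^1)^2 ≡ 10^2 = 100 ≡ 100 (mod 113)
10^4 = (10^2)^2 ≡ 100^2 = 10000 ≡ 56 (mod 113)
10^8 = (10^4)^2 ≡ 56^2 = 3136 ≡ 85 (mod 113)
10^11 = 10^8 · 10^2 · 10^1 ≡ 85 · 100 · 10 ≡ 24 (mod 113).
So M = 24. Diego computes K = M^18 mod 113.
24^1 ≡ 24 (mod 113)
24^2 = (24^1)^2 ≡ 24^2 = 576 ≡ 11 (mod 113)
24^4 = (24^2)^2 ≡ 11^2 = 121 ≡ 8 (mod 113)
24^8 = (24^4)^2 ≡ 8^2 = 64 ≡ 64 (mod 113)
24^16 = (24^8)^2 ≡ 64^2 = 4096 ≡ 28 (mod 113)
24^18 = 24^16 · 24^2 ≡ 28 · 11 ≡ 82 (mod 113).

82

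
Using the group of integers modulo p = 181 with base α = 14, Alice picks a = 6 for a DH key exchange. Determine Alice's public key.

117

Public value = 14^6 (mod 181).
14^1 ≡ 14 (mod 181)
14^2 = (14^1)^2 ≡ 14^2 = 196 ≡ 15 (mod 181)
14^4 = (14^2)^2 ≡ 15^2 = 225 ≡ 44 (mod 181)
14^6 = 14^4 · 14^2 ≡ 44 · 15 ≡ 117 (mod 181).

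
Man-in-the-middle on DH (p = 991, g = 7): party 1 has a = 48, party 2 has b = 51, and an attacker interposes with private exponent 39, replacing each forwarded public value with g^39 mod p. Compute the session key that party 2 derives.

87

Party 2 receives an attacker's public value M = 7^39 mod 991 instead of the honest one.
7^1 ≡ 7 (mod 991)
7^2 = (7^1)^2 ≡ 7^2 = 49 ≡ 49 (mod 991)
7^4 = (7^2)^2 ≡ 49^2 = 2401 ≡ 419 (mod 991)
7^8 = (7^4)^2 ≡ 419^2 = 175561 ≡ 154 (mod 991)
7^16 = (7^8)^2 ≡ 154^2 = 23716 ≡ 923 (mod 991)
7^32 = (7^16)^2 ≡ 923^2 = 851929 ≡ 660 (mod 991)
7^39 = 7^32 · 7^4 · 7^2 · 7^1 ≡ 660 · 419 · 49 · 7 ≡ 646 (mod 991).
So M = 646. Party 2 computes K = M^51 mod 991.
646^1 ≡ 646 (mod 991)
646^2 = (646^1)^2 ≡ 646^2 = 417316 ≡ 105 (mod 991)
646^4 = (646^2)^2 ≡ 105^2 = 11025 ≡ 124 (mod 991)
646^8 = (646^4)^2 ≡ 124^2 = 15376 ≡ 511 (mod 991)
646^16 = (646^8)^2 ≡ 511^2 = 261121 ≡ 488 (mod 991)
646^32 = (646^16)^2 ≡ 488^2 = 238144 ≡ 304 (mod 991)
646^51 = 646^32 · 646^16 · 646^2 · 646^1 ≡ 304 · 488 · 105 · 646 ≡ 87 (mod 991).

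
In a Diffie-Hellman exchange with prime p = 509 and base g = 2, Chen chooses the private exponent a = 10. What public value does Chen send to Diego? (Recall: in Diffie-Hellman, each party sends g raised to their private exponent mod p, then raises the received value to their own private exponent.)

Public value = 2^10 (mod 509).
2^1 ≡ 2 (mod 509)
2^2 = (2^1)^2 ≡ 2^2 = 4 ≡ 4 (mod 509)
2^4 = (2^2)^2 ≡ 4^2 = 16 ≡ 16 (mod 509)
2^8 = (2^4)^2 ≡ 16^2 = 256 ≡ 256 (mod 509)
2^10 = 2^8 · 2^2 ≡ 256 · 4 ≡ 6 (mod 509).

6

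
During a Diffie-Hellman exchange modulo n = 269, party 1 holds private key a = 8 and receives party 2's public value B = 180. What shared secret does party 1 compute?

5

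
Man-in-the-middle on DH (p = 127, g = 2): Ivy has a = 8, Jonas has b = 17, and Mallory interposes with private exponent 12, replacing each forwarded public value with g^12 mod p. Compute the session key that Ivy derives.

32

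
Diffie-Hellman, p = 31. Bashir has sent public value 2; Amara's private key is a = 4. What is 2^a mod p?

Shared key K = 2^4 mod 31.
2^1 ≡ 2 (mod 31)
2^2 = (2^1)^2 ≡ 2^2 = 4 ≡ 4 (mod 31)
2^4 = (2^2)^2 ≡ 4^2 = 16 ≡ 16 (mod 31)

16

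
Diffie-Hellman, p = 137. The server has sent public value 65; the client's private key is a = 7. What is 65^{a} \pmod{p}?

4

Shared key K = 65^7 mod 137.
65^1 ≡ 65 (mod 137)
65^2 = (65^1)^2 ≡ 65^2 = 4225 ≡ 115 (mod 137)
65^4 = (65^2)^2 ≡ 115^2 = 13225 ≡ 73 (mod 137)
65^7 = 65^4 · 65^2 · 65^1 ≡ 73 · 115 · 65 ≡ 4 (mod 137).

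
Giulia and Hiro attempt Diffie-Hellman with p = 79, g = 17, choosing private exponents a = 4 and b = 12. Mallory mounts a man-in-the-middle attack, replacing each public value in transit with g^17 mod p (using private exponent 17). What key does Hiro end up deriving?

Hiro receives Mallory's public value M = 17^17 mod 79 instead of the honest one.
17^1 ≡ 17 (mod 79)
17^2 = (17^1)^2 ≡ 17^2 = 289 ≡ 52 (mod 79)
17^4 = (17^2)^2 ≡ 52^2 = 2704 ≡ 18 (mod 79)
17^8 = (17^4)^2 ≡ 18^2 = 324 ≡ 8 (mod 79)
17^16 = (17^8)^2 ≡ 8^2 = 64 ≡ 64 (mod 79)
17^17 = 17^16 · 17^1 ≡ 64 · 17 ≡ 61 (mod 79).
So M = 61. Hiro computes K = M^12 mod 79.
61^1 ≡ 61 (mod 79)
61^2 = (61^1)^2 ≡ 61^2 = 3721 ≡ 8 (mod 79)
61^4 = (61^2)^2 ≡ 8^2 = 64 ≡ 64 (mod 79)
61^8 = (61^4)^2 ≡ 64^2 = 4096 ≡ 67 (mod 79)
61^12 = 61^8 · 61^4 ≡ 67 · 64 ≡ 22 (mod 79).

22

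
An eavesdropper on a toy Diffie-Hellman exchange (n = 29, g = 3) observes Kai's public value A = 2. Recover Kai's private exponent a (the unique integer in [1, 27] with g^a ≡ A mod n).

Try successive powers of 3 modulo 29:
3^1 ≡ 3
3^2 ≡ 9
3^3 ≡ 27
3^4 ≡ 23
3^5 ≡ 11
3^6 ≡ 4
3^7 ≡ 12
3^8 ≡ 7
3^9 ≡ 21
3^10 ≡ 5
3^11 ≡ 15
3^12 ≡ 16
3^13 ≡ 19
3^14 ≡ 28
3^15 ≡ 26
3^16 ≡ 20
3^17 ≡ 2
Found: a = 17.

17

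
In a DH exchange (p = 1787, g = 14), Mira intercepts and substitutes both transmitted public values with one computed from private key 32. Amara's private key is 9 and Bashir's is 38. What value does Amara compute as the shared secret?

Amara receives Mira's public value M = 14^32 mod 1787 instead of the honest one.
14^1 ≡ 14 (mod 1787)
14^2 = (14^1)^2 ≡ 14^2 = 196 ≡ 196 (mod 1787)
14^4 = (14^2)^2 ≡ 196^2 = 38416 ≡ 889 (mod 1787)
14^8 = (14^4)^2 ≡ 889^2 = 790321 ≡ 467 (mod 1787)
14^16 = (14^8)^2 ≡ 467^2 = 218089 ≡ 75 (mod 1787)
14^32 = (14^16)^2 ≡ 75^2 = 5625 ≡ 264 (mod 1787)
So M = 264. Amara computes K = M^9 mod 1787.
264^1 ≡ 264 (mod 1787)
264^2 = (264^1)^2 ≡ 264^2 = 69696 ≡ 3 (mod 1787)
264^4 = (264^2)^2 ≡ 3^2 = 9 ≡ 9 (mod 1787)
264^8 = (264^4)^2 ≡ 9^2 = 81 ≡ 81 (mod 1787)
264^9 = 264^8 · 264^1 ≡ 81 · 264 ≡ 1727 (mod 1787).

1727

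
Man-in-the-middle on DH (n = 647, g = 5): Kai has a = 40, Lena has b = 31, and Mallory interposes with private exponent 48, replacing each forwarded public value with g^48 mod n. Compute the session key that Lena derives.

600

Lena receives Mallory's public value M = 5^48 mod 647 instead of the honest one.
5^1 ≡ 5 (mod 647)
5^2 = (5^1)^2 ≡ 5^2 = 25 ≡ 25 (mod 647)
5^4 = (5^2)^2 ≡ 25^2 = 625 ≡ 625 (mod 647)
5^8 = (5^4)^2 ≡ 625^2 = 390625 ≡ 484 (mod 647)
5^16 = (5^8)^2 ≡ 484^2 = 234256 ≡ 42 (mod 647)
5^32 = (5^16)^2 ≡ 42^2 = 1764 ≡ 470 (mod 647)
5^48 = 5^32 · 5^16 ≡ 470 · 42 ≡ 330 (mod 647).
So M = 330. Lena computes K = M^31 mod 647.
330^1 ≡ 330 (mod 647)
330^2 = (330^1)^2 ≡ 330^2 = 108900 ≡ 204 (mod 647)
330^4 = (330^2)^2 ≡ 204^2 = 41616 ≡ 208 (mod 647)
330^8 = (330^4)^2 ≡ 208^2 = 43264 ≡ 562 (mod 647)
330^16 = (330^8)^2 ≡ 562^2 = 315844 ≡ 108 (mod 647)
330^31 = 330^16 · 330^8 · 330^4 · 330^2 · 330^1 ≡ 108 · 562 · 208 · 204 · 330 ≡ 600 (mod 647).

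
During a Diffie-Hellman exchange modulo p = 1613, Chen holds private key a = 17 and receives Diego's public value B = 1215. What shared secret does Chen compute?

452

Shared key K = 1215^17 mod 1613.
1215^1 ≡ 1215 (mod 1613)
1215^2 = (1215^1)^2 ≡ 1215^2 = 1476225 ≡ 330 (mod 1613)
1215^4 = (1215^2)^2 ≡ 330^2 = 108900 ≡ 829 (mod 1613)
1215^8 = (1215^4)^2 ≡ 829^2 = 687241 ≡ 103 (mod 1613)
1215^16 = (1215^8)^2 ≡ 103^2 = 10609 ≡ 931 (mod 1613)
1215^17 = 1215^16 · 1215^1 ≡ 931 · 1215 ≡ 452 (mod 1613).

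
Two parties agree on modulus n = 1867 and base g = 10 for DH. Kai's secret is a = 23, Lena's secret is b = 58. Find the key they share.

Kai sends A = g^a mod n = 10^23 mod 1867.
10^1 ≡ 10 (mod 1867)
10^2 = (10^1)^2 ≡ 10^2 = 100 ≡ 100 (mod 1867)
10^4 = (10^2)^2 ≡ 100^2 = 10000 ≡ 665 (mod 1867)
10^8 = (10^4)^2 ≡ 665^2 = 442225 ≡ 1613 (mod 1867)
10^16 = (10^8)^2 ≡ 1613^2 = 2601769 ≡ 1038 (mod 1867)
10^23 = 10^16 · 10^4 · 10^2 · 10^1 ≡ 1038 · 665 · 100 · 10 ≡ 893 (mod 1867).
So A = 893. Lena then computes K = A^b mod n = 893^58 mod 1867.
893^1 ≡ 893 (mod 1867)
893^2 = (893^1)^2 ≡ 893^2 = 797449 ≡ 240 (mod 1867)
893^4 = (893^2)^2 ≡ 240^2 = 57600 ≡ 1590 (mod 1867)
893^8 = (893^4)^2 ≡ 1590^2 = 2528100 ≡ 182 (mod 1867)
893^16 = (893^8)^2 ≡ 182^2 = 33124 ≡ 1385 (mod 1867)
893^32 = (893^16)^2 ≡ 1385^2 = 1918225 ≡ 816 (mod 1867)
893^58 = 893^32 · 893^16 · 893^8 · 893^2 ≡ 816 · 1385 · 182 · 240 ≡ 726 (mod 1867).

726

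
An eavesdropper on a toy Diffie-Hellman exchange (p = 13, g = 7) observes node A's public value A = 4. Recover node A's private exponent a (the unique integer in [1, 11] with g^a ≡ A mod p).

Try successive powers of 7 modulo 13:
7^1 ≡ 7
7^2 ≡ 10
7^3 ≡ 5
7^4 ≡ 9
7^5 ≡ 11
7^6 ≡ 12
7^7 ≡ 6
7^8 ≡ 3
7^9 ≡ 8
7^10 ≡ 4
Found: a = 10.

10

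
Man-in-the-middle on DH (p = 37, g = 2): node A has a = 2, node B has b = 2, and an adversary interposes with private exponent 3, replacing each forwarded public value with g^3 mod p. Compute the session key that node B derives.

27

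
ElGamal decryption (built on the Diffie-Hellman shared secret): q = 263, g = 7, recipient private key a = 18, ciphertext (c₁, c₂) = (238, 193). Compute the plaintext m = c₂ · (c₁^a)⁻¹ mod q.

73

Shared mask s = c₁^a mod q = 238^18 mod 263.
238^1 ≡ 238 (mod 263)
238^2 = (238^1)^2 ≡ 238^2 = 56644 ≡ 99 (mod 263)
238^4 = (238^2)^2 ≡ 99^2 = 9801 ≡ 70 (mod 263)
238^8 = (238^4)^2 ≡ 70^2 = 4900 ≡ 166 (mod 263)
238^16 = (238^8)^2 ≡ 166^2 = 27556 ≡ 204 (mod 263)
238^18 = 238^16 · 238^2 ≡ 204 · 99 ≡ 208 (mod 263).
So s = 208; s⁻¹ ≡ 153 (mod 263).
m = c₂ · s⁻¹ mod 263 = 193 · 153 mod 263 = 73.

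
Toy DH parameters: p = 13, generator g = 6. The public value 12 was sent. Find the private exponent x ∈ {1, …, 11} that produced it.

6

Try successive powers of 6 modulo 13:
6^1 ≡ 6
6^2 ≡ 10
6^3 ≡ 8
6^4 ≡ 9
6^5 ≡ 2
6^6 ≡ 12
Found: x = 6.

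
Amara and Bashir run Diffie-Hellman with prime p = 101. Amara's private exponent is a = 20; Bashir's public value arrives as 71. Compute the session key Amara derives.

84

Shared key K = 71^20 mod 101.
71^1 ≡ 71 (mod 101)
71^2 = (71^1)^2 ≡ 71^2 = 5041 ≡ 92 (mod 101)
71^4 = (71^2)^2 ≡ 92^2 = 8464 ≡ 81 (mod 101)
71^8 = (71^4)^2 ≡ 81^2 = 6561 ≡ 97 (mod 101)
71^16 = (71^8)^2 ≡ 97^2 = 9409 ≡ 16 (mod 101)
71^20 = 71^16 · 71^4 ≡ 16 · 81 ≡ 84 (mod 101).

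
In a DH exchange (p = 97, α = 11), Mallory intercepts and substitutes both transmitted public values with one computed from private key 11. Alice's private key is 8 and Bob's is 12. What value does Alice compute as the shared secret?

Alice receives Mallory's public value M = 11^11 mod 97 instead of the honest one.
11^1 ≡ 11 (mod 97)
11^2 = (11^1)^2 ≡ 11^2 = 121 ≡ 24 (mod 97)
11^4 = (11^2)^2 ≡ 24^2 = 576 ≡ 91 (mod 97)
11^8 = (11^4)^2 ≡ 91^2 = 8281 ≡ 36 (mod 97)
11^11 = 11^8 · 11^2 · 11^1 ≡ 36 · 24 · 11 ≡ 95 (mod 97).
So M = 95. Alice computes K = M^8 mod 97.
95^1 ≡ 95 (mod 97)
95^2 = (95^1)^2 ≡ 95^2 = 9025 ≡ 4 (mod 97)
95^4 = (95^2)^2 ≡ 4^2 = 16 ≡ 16 (mod 97)
95^8 = (95^4)^2 ≡ 16^2 = 256 ≡ 62 (mod 97)

62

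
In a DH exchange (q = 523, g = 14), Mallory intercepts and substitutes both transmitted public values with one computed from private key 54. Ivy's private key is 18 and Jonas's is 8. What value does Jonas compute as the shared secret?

Jonas receives Mallory's public value M = 14^54 mod 523 instead of the honest one.
14^1 ≡ 14 (mod 523)
14^2 = (14^1)^2 ≡ 14^2 = 196 ≡ 196 (mod 523)
14^4 = (14^2)^2 ≡ 196^2 = 38416 ≡ 237 (mod 523)
14^8 = (14^4)^2 ≡ 237^2 = 56169 ≡ 208 (mod 523)
14^16 = (14^8)^2 ≡ 208^2 = 43264 ≡ 378 (mod 523)
14^32 = (14^16)^2 ≡ 378^2 = 142884 ≡ 105 (mod 523)
14^54 = 14^32 · 14^16 · 14^4 · 14^2 ≡ 105 · 378 · 237 · 196 ≡ 280 (mod 523).
So M = 280. Jonas computes K = M^8 mod 523.
280^1 ≡ 280 (mod 523)
280^2 = (280^1)^2 ≡ 280^2 = 78400 ≡ 473 (mod 523)
280^4 = (280^2)^2 ≡ 473^2 = 223729 ≡ 408 (mod 523)
280^8 = (280^4)^2 ≡ 408^2 = 166464 ≡ 150 (mod 523)

150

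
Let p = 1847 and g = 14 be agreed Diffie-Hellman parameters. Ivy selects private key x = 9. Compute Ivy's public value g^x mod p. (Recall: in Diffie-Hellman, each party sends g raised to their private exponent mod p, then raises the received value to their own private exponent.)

553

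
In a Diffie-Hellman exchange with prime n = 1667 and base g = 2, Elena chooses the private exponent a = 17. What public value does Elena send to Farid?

1046

Public value = 2^17 (mod 1667).
2^1 ≡ 2 (mod 1667)
2^2 = (2^1)^2 ≡ 2^2 = 4 ≡ 4 (mod 1667)
2^4 = (2^2)^2 ≡ 4^2 = 16 ≡ 16 (mod 1667)
2^8 = (2^4)^2 ≡ 16^2 = 256 ≡ 256 (mod 1667)
2^16 = (2^8)^2 ≡ 256^2 = 65536 ≡ 523 (mod 1667)
2^17 = 2^16 · 2^1 ≡ 523 · 2 ≡ 1046 (mod 1667).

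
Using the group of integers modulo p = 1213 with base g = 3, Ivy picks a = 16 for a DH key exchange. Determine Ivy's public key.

Public value = 3^16 mod 1213.
3^1 ≡ 3 (mod 1213)
3^2 = (3^1)^2 ≡ 3^2 = 9 ≡ 9 (mod 1213)
3^4 = (3^2)^2 ≡ 9^2 = 81 ≡ 81 (mod 1213)
3^8 = (3^4)^2 ≡ 81^2 = 6561 ≡ 496 (mod 1213)
3^16 = (3^8)^2 ≡ 496^2 = 246016 ≡ 990 (mod 1213)

990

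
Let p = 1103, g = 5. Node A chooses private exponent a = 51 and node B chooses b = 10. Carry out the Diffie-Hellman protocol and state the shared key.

933

Node B sends B = g^b mod p = 5^10 mod 1103.
5^1 ≡ 5 (mod 1103)
5^2 = (5^1)^2 ≡ 5^2 = 25 ≡ 25 (mod 1103)
5^4 = (5^2)^2 ≡ 25^2 = 625 ≡ 625 (mod 1103)
5^8 = (5^4)^2 ≡ 625^2 = 390625 ≡ 163 (mod 1103)
5^10 = 5^8 · 5^2 ≡ 163 · 25 ≡ 766 (mod 1103).
So B = 766. Node A then computes K = B^a mod p = 766^51 mod 1103.
766^1 ≡ 766 (mod 1103)
766^2 = (766^1)^2 ≡ 766^2 = 586756 ≡ 1063 (mod 1103)
766^4 = (766^2)^2 ≡ 1063^2 = 1129969 ≡ 497 (mod 1103)
766^8 = (766^4)^2 ≡ 497^2 = 247009 ≡ 1040 (mod 1103)
766^16 = (766^8)^2 ≡ 1040^2 = 1081600 ≡ 660 (mod 1103)
766^32 = (766^16)^2 ≡ 660^2 = 435600 ≡ 1018 (mod 1103)
766^51 = 766^32 · 766^16 · 766^2 · 766^1 ≡ 1018 · 660 · 1063 · 766 ≡ 933 (mod 1103).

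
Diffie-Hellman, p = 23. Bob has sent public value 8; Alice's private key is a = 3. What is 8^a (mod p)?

Shared key K = 8^3 mod 23.
8^1 ≡ 8 (mod 23)
8^2 = (8^1)^2 ≡ 8^2 = 64 ≡ 18 (mod 23)
8^3 = 8^2 · 8^1 ≡ 18 · 8 ≡ 6 (mod 23).

6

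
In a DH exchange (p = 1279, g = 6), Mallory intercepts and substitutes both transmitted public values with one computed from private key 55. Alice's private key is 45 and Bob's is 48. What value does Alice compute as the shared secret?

Alice receives Mallory's public value M = 6^55 mod 1279 instead of the honest one.
6^1 ≡ 6 (mod 1279)
6^2 = (6^1)^2 ≡ 6^2 = 36 ≡ 36 (mod 1279)
6^4 = (6^2)^2 ≡ 36^2 = 1296 ≡ 17 (mod 1279)
6^8 = (6^4)^2 ≡ 17^2 = 289 ≡ 289 (mod 1279)
6^16 = (6^8)^2 ≡ 289^2 = 83521 ≡ 386 (mod 1279)
6^32 = (6^16)^2 ≡ 386^2 = 148996 ≡ 632 (mod 1279)
6^55 = 6^32 · 6^16 · 6^4 · 6^2 · 6^1 ≡ 632 · 386 · 17 · 36 · 6 ≡ 608 (mod 1279).
So M = 608. Alice computes K = M^45 mod 1279.
608^1 ≡ 608 (mod 1279)
608^2 = (608^1)^2 ≡ 608^2 = 369664 ≡ 33 (mod 1279)
608^4 = (608^2)^2 ≡ 33^2 = 1089 ≡ 1089 (mod 1279)
608^8 = (608^4)^2 ≡ 1089^2 = 1185921 ≡ 288 (mod 1279)
608^16 = (608^8)^2 ≡ 288^2 = 82944 ≡ 1088 (mod 1279)
608^32 = (608^16)^2 ≡ 1088^2 = 1183744 ≡ 669 (mod 1279)
608^45 = 608^32 · 608^8 · 608^4 · 608^1 ≡ 669 · 288 · 1089 · 608 ≡ 636 (mod 1279).

636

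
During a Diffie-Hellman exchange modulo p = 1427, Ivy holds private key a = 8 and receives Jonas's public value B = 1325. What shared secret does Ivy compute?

1292

Shared key K = 1325^8 mod 1427.
1325^1 ≡ 1325 (mod 1427)
1325^2 = (1325^1)^2 ≡ 1325^2 = 1755625 ≡ 415 (mod 1427)
1325^4 = (1325^2)^2 ≡ 415^2 = 172225 ≡ 985 (mod 1427)
1325^8 = (1325^4)^2 ≡ 985^2 = 970225 ≡ 1292 (mod 1427)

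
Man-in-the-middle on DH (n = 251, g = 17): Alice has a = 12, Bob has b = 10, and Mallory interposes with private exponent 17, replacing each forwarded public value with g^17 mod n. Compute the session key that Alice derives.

227

Alice receives Mallory's public value M = 17^17 mod 251 instead of the honest one.
17^1 ≡ 17 (mod 251)
17^2 = (17^1)^2 ≡ 17^2 = 289 ≡ 38 (mod 251)
17^4 = (17^2)^2 ≡ 38^2 = 1444 ≡ 189 (mod 251)
17^8 = (17^4)^2 ≡ 189^2 = 35721 ≡ 79 (mod 251)
17^16 = (17^8)^2 ≡ 79^2 = 6241 ≡ 217 (mod 251)
17^17 = 17^16 · 17^1 ≡ 217 · 17 ≡ 175 (mod 251).
So M = 175. Alice computes K = M^12 mod 251.
175^1 ≡ 175 (mod 251)
175^2 = (175^1)^2 ≡ 175^2 = 30625 ≡ 3 (mod 251)
175^4 = (175^2)^2 ≡ 3^2 = 9 ≡ 9 (mod 251)
175^8 = (175^4)^2 ≡ 9^2 = 81 ≡ 81 (mod 251)
175^12 = 175^8 · 175^4 ≡ 81 · 9 ≡ 227 (mod 251).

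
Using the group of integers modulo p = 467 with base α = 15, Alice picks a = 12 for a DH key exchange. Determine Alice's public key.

317

Public value = 15^12 mod 467.
15^1 ≡ 15 (mod 467)
15^2 = (15^1)^2 ≡ 15^2 = 225 ≡ 225 (mod 467)
15^4 = (15^2)^2 ≡ 225^2 = 50625 ≡ 189 (mod 467)
15^8 = (15^4)^2 ≡ 189^2 = 35721 ≡ 229 (mod 467)
15^12 = 15^8 · 15^4 ≡ 229 · 189 ≡ 317 (mod 467).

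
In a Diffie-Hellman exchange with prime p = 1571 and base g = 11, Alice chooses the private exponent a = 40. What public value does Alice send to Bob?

370

Public value = 11^40 (mod 1571).
11^1 ≡ 11 (mod 1571)
11^2 = (11^1)^2 ≡ 11^2 = 121 ≡ 121 (mod 1571)
11^4 = (11^2)^2 ≡ 121^2 = 14641 ≡ 502 (mod 1571)
11^8 = (11^4)^2 ≡ 502^2 = 252004 ≡ 644 (mod 1571)
11^16 = (11^8)^2 ≡ 644^2 = 414736 ≡ 1563 (mod 1571)
11^32 = (11^16)^2 ≡ 1563^2 = 2442969 ≡ 64 (mod 1571)
11^40 = 11^32 · 11^8 ≡ 64 · 644 ≡ 370 (mod 1571).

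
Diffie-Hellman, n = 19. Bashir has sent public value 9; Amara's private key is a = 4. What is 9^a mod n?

6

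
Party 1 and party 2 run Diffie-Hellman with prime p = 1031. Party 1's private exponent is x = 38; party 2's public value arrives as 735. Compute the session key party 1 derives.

Shared key K = 735^38 mod 1031.
735^1 ≡ 735 (mod 1031)
735^2 = (735^1)^2 ≡ 735^2 = 540225 ≡ 1012 (mod 1031)
735^4 = (735^2)^2 ≡ 1012^2 = 1024144 ≡ 361 (mod 1031)
735^8 = (735^4)^2 ≡ 361^2 = 130321 ≡ 415 (mod 1031)
735^16 = (735^8)^2 ≡ 415^2 = 172225 ≡ 48 (mod 1031)
735^32 = (735^16)^2 ≡ 48^2 = 2304 ≡ 242 (mod 1031)
735^38 = 735^32 · 735^4 · 735^2 ≡ 242 · 361 · 1012 ≡ 32 (mod 1031).

32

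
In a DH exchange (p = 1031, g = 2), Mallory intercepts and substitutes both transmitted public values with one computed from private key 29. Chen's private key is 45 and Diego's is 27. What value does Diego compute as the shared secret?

813

Diego receives Mallory's public value M = 2^29 mod 1031 instead of the honest one.
2^1 ≡ 2 (mod 1031)
2^2 = (2^1)^2 ≡ 2^2 = 4 ≡ 4 (mod 1031)
2^4 = (2^2)^2 ≡ 4^2 = 16 ≡ 16 (mod 1031)
2^8 = (2^4)^2 ≡ 16^2 = 256 ≡ 256 (mod 1031)
2^16 = (2^8)^2 ≡ 256^2 = 65536 ≡ 583 (mod 1031)
2^29 = 2^16 · 2^8 · 2^4 · 2^1 ≡ 583 · 256 · 16 · 2 ≡ 344 (mod 1031).
So M = 344. Diego computes K = M^27 mod 1031.
344^1 ≡ 344 (mod 1031)
344^2 = (344^1)^2 ≡ 344^2 = 118336 ≡ 802 (mod 1031)
344^4 = (344^2)^2 ≡ 802^2 = 643204 ≡ 891 (mod 1031)
344^8 = (344^4)^2 ≡ 891^2 = 793881 ≡ 11 (mod 1031)
344^16 = (344^8)^2 ≡ 11^2 = 121 ≡ 121 (mod 1031)
344^27 = 344^16 · 344^8 · 344^2 · 344^1 ≡ 121 · 11 · 802 · 344 ≡ 813 (mod 1031).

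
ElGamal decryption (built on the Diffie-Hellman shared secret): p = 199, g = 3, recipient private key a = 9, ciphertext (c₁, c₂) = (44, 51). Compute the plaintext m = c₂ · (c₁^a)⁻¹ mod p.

75

Shared mask s = c₁^a mod p = 44^9 mod 199.
44^1 ≡ 44 (mod 199)
44^2 = (44^1)^2 ≡ 44^2 = 1936 ≡ 145 (mod 199)
44^4 = (44^2)^2 ≡ 145^2 = 21025 ≡ 130 (mod 199)
44^8 = (44^4)^2 ≡ 130^2 = 16900 ≡ 184 (mod 199)
44^9 = 44^8 · 44^1 ≡ 184 · 44 ≡ 136 (mod 199).
So s = 136; s⁻¹ ≡ 60 (mod 199).
m = c₂ · s⁻¹ mod 199 = 51 · 60 mod 199 = 75.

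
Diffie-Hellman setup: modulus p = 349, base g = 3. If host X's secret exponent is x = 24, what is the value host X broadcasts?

Public value = 3^24 mod 349.
3^1 ≡ 3 (mod 349)
3^2 = (3^1)^2 ≡ 3^2 = 9 ≡ 9 (mod 349)
3^4 = (3^2)^2 ≡ 9^2 = 81 ≡ 81 (mod 349)
3^8 = (3^4)^2 ≡ 81^2 = 6561 ≡ 279 (mod 349)
3^16 = (3^8)^2 ≡ 279^2 = 77841 ≡ 14 (mod 349)
3^24 = 3^16 · 3^8 ≡ 14 · 279 ≡ 67 (mod 349).

67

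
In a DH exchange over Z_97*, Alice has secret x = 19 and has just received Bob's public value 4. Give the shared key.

Shared key K = 4^19 mod 97.
4^1 ≡ 4 (mod 97)
4^2 = (4^1)^2 ≡ 4^2 = 16 ≡ 16 (mod 97)
4^4 = (4^2)^2 ≡ 16^2 = 256 ≡ 62 (mod 97)
4^8 = (4^4)^2 ≡ 62^2 = 3844 ≡ 61 (mod 97)
4^16 = (4^8)^2 ≡ 61^2 = 3721 ≡ 35 (mod 97)
4^19 = 4^16 · 4^2 · 4^1 ≡ 35 · 16 · 4 ≡ 9 (mod 97).

9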